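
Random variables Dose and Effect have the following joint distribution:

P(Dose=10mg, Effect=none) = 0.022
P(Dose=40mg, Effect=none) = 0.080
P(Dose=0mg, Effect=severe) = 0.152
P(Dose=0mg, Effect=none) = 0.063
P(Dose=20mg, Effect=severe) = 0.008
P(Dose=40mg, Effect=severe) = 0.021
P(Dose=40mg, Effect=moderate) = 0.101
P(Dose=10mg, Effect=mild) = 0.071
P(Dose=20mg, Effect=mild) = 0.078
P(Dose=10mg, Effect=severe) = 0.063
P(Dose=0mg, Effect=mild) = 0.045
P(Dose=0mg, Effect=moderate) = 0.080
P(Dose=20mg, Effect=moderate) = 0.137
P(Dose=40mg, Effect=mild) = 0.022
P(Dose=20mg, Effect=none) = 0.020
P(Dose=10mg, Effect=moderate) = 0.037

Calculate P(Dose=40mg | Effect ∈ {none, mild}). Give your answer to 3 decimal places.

P(Effect=none) = 0.063 + 0.022 + 0.020 + 0.080 = 0.185.
P(Effect=mild) = 0.045 + 0.071 + 0.078 + 0.022 = 0.216.
P(Effect ∈ {none, mild}) = 0.185 + 0.216 = 0.401; P(Dose=40mg, Effect ∈ {none, mild}) = 0.080 + 0.022 = 0.102.
P(Dose=40mg | Effect ∈ {none, mild}) = 0.102/0.401 = 0.254.

0.254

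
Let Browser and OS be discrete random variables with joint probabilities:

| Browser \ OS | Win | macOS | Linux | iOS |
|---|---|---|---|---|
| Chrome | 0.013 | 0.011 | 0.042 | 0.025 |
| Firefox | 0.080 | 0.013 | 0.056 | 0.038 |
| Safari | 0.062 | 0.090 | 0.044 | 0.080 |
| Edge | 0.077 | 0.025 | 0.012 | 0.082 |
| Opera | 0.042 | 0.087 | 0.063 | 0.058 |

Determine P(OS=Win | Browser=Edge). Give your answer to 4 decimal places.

P(Browser=Edge) = 0.077 + 0.025 + 0.012 + 0.082 = 0.196.
P(OS=Win | Browser=Edge) = 0.077/0.196 = 0.3929.

0.3929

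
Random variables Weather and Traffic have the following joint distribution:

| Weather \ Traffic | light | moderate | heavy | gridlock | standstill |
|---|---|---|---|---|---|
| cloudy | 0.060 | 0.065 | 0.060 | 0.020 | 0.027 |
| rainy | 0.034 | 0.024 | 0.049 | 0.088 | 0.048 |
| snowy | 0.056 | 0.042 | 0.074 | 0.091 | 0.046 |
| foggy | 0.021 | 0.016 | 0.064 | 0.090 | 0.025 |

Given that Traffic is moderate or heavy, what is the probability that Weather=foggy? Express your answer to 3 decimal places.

0.203

P(Traffic=moderate) = 0.065 + 0.024 + 0.042 + 0.016 = 0.147.
P(Traffic=heavy) = 0.060 + 0.049 + 0.074 + 0.064 = 0.247.
P(Traffic ∈ {moderate, heavy}) = 0.147 + 0.247 = 0.394; P(Weather=foggy, Traffic ∈ {moderate, heavy}) = 0.016 + 0.064 = 0.080.
P(Weather=foggy | Traffic ∈ {moderate, heavy}) = 0.080/0.394 = 0.203.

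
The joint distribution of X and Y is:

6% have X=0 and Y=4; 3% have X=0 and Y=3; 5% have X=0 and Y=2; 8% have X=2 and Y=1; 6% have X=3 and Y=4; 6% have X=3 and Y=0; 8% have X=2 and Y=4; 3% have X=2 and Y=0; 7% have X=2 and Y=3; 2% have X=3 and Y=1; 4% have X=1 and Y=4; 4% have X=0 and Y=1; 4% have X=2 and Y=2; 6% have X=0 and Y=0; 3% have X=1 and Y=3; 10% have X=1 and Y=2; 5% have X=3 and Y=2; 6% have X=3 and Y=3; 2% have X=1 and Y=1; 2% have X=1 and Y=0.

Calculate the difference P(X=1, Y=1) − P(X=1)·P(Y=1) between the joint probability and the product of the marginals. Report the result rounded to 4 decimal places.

P(X=1) = 0.02 + 0.02 + 0.10 + 0.03 + 0.04 = 0.21.
P(Y=1) = 0.04 + 0.02 + 0.08 + 0.02 = 0.16.
P(X=1, Y=1) − P(X=1)P(Y=1) = 0.02 − 0.21×0.16 = -0.0136.

-0.0136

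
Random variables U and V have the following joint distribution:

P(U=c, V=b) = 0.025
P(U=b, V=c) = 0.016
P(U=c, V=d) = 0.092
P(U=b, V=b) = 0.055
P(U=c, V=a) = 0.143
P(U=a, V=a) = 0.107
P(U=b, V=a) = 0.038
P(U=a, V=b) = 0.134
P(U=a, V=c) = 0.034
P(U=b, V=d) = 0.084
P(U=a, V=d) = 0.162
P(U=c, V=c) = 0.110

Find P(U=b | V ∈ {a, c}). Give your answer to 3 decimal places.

P(V=a) = 0.107 + 0.038 + 0.143 = 0.288.
P(V=c) = 0.034 + 0.016 + 0.110 = 0.160.
P(V ∈ {a, c}) = 0.288 + 0.160 = 0.448; P(U=b, V ∈ {a, c}) = 0.038 + 0.016 = 0.054.
P(U=b | V ∈ {a, c}) = 0.054/0.448 = 0.121.

0.121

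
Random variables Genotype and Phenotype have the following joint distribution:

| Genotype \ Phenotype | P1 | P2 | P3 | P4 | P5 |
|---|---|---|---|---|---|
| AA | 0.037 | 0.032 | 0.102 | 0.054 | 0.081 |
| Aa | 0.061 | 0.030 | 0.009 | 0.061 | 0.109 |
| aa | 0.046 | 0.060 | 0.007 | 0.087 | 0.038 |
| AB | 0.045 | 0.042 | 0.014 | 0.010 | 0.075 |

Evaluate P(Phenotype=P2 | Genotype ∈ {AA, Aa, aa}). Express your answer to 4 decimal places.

0.1499

P(Genotype=AA) = 0.037 + 0.032 + 0.102 + 0.054 + 0.081 = 0.306.
P(Genotype=Aa) = 0.061 + 0.030 + 0.009 + 0.061 + 0.109 = 0.270.
P(Genotype=aa) = 0.046 + 0.060 + 0.007 + 0.087 + 0.038 = 0.238.
P(Genotype ∈ {AA, Aa, aa}) = 0.306 + 0.270 + 0.238 = 0.814; P(Phenotype=P2, Genotype ∈ {AA, Aa, aa}) = 0.032 + 0.030 + 0.060 = 0.122.
P(Phenotype=P2 | Genotype ∈ {AA, Aa, aa}) = 0.122/0.814 = 0.1499.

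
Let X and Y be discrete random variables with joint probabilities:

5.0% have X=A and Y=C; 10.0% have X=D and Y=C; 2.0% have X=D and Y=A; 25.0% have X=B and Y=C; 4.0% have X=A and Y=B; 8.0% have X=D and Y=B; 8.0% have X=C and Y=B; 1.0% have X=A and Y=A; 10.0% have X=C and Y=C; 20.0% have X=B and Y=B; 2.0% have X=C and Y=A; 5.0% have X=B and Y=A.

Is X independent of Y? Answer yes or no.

Every cell satisfies P(X,Y) = P(X)·P(Y). For instance P(X=C) = 0.200, P(Y=B) = 0.400, and 0.200×0.400 = 0.080 matches the joint entry. So X and Y are independent.

yes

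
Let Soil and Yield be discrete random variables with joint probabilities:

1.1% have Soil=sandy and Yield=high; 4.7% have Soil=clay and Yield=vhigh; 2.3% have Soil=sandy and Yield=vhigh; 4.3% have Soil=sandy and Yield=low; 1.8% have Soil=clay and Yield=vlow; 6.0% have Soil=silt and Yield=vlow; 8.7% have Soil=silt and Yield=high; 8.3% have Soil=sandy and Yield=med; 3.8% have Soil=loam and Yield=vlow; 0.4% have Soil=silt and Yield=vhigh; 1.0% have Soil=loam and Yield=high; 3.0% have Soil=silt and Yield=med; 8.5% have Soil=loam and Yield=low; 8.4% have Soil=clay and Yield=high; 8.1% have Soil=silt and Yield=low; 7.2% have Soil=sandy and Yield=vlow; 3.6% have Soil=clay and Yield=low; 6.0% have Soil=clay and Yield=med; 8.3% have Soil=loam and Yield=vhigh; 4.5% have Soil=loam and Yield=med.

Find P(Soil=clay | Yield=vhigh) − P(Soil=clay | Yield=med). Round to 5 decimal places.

P(Yield=vhigh) = 0.023 + 0.083 + 0.047 + 0.004 = 0.157; P(Soil=clay | Yield=vhigh) = 0.047/0.157 = 0.299363.
P(Yield=med) = 0.083 + 0.045 + 0.060 + 0.030 = 0.218; P(Soil=clay | Yield=med) = 0.060/0.218 = 0.275229.
Difference = 0.02413.

0.02413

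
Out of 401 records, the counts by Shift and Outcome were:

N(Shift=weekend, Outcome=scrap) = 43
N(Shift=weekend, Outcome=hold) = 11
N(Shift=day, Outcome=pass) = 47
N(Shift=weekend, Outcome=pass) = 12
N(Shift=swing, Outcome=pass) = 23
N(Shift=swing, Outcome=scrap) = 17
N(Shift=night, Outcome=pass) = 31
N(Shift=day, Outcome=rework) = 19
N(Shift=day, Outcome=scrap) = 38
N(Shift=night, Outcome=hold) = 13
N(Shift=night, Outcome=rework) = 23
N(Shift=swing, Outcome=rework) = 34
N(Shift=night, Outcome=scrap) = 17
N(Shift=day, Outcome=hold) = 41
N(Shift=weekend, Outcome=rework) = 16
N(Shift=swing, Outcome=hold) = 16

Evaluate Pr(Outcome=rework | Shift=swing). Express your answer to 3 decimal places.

Total with Shift=swing: 23 + 34 + 17 + 16 = 90.
P(Outcome=rework | Shift=swing) = 34/90 = 0.378.

0.378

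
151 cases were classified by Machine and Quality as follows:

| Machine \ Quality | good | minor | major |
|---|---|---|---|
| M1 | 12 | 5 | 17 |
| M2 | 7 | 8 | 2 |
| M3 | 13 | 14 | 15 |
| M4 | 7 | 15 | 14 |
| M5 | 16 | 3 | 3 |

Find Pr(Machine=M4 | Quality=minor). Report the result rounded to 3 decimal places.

Total with Quality=minor: 5 + 8 + 14 + 15 + 3 = 45.
P(Machine=M4 | Quality=minor) = 15/45 = 0.333.

0.333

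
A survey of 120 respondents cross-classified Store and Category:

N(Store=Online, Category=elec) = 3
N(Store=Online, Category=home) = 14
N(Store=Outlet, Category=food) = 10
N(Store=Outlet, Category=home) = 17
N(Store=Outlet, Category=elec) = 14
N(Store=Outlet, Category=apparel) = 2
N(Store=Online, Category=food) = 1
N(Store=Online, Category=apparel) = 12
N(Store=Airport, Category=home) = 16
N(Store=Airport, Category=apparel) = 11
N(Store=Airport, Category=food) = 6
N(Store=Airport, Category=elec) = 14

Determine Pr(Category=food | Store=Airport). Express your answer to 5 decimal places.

0.12766

Total with Store=Airport: 6 + 11 + 14 + 16 = 47.
P(Category=food | Store=Airport) = 6/47 = 0.12766.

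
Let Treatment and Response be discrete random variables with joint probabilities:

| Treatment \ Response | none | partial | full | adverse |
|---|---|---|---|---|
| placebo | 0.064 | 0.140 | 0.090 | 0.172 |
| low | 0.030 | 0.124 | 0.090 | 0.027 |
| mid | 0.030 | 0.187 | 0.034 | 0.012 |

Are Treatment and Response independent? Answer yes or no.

no

P(Treatment=placebo) = 0.466 and P(Response=adverse) = 0.211, so their product is 0.09833, but P(Treatment=placebo, Response=adverse) = 0.172. Since these differ, Treatment and Response are not independent.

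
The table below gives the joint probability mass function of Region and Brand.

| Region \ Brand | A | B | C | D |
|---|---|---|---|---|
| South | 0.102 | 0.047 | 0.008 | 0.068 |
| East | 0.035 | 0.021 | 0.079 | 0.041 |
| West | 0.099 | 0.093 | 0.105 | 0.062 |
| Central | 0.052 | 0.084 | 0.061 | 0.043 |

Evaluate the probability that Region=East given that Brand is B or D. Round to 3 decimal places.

0.135

P(Brand=B) = 0.047 + 0.021 + 0.093 + 0.084 = 0.245.
P(Brand=D) = 0.068 + 0.041 + 0.062 + 0.043 = 0.214.
P(Brand ∈ {B, D}) = 0.245 + 0.214 = 0.459; P(Region=East, Brand ∈ {B, D}) = 0.021 + 0.041 = 0.062.
P(Region=East | Brand ∈ {B, D}) = 0.062/0.459 = 0.135.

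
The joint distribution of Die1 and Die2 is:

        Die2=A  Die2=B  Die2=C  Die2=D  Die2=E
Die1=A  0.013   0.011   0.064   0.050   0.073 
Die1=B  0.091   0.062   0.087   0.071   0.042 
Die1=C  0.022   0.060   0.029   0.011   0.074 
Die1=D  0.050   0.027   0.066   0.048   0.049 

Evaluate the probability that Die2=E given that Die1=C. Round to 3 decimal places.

0.378

P(Die1=C) = 0.022 + 0.060 + 0.029 + 0.011 + 0.074 = 0.196.
P(Die2=E | Die1=C) = 0.074/0.196 = 0.378.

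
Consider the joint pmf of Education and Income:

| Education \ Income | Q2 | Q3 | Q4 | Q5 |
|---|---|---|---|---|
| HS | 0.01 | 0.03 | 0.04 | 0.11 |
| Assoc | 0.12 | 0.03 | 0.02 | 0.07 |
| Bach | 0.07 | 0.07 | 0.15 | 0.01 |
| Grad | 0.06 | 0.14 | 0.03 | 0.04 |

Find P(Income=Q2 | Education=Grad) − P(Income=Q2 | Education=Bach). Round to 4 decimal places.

-0.0111

P(Education=Grad) = 0.06 + 0.14 + 0.03 + 0.04 = 0.27; P(Income=Q2 | Education=Grad) = 0.06/0.27 = 0.22222.
P(Education=Bach) = 0.07 + 0.07 + 0.15 + 0.01 = 0.30; P(Income=Q2 | Education=Bach) = 0.07/0.30 = 0.23333.
Difference = -0.0111.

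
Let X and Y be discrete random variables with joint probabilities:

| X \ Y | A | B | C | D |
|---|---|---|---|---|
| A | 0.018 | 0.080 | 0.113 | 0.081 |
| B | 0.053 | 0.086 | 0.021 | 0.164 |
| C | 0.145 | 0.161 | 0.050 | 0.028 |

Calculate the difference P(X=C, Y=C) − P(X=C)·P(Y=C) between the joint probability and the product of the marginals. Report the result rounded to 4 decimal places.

P(X=C) = 0.145 + 0.161 + 0.050 + 0.028 = 0.384.
P(Y=C) = 0.113 + 0.021 + 0.050 = 0.184.
P(X=C, Y=C) − P(X=C)P(Y=C) = 0.050 − 0.384×0.184 = -0.0207.

-0.0207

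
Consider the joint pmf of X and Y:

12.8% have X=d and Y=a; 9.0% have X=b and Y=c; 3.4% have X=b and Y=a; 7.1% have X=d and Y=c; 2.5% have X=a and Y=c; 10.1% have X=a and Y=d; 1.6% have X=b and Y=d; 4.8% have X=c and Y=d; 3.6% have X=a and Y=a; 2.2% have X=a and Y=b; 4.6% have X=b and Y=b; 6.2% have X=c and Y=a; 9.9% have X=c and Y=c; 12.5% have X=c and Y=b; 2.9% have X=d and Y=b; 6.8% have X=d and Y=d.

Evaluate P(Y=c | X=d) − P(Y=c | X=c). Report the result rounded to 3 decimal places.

P(X=d) = 0.128 + 0.029 + 0.071 + 0.068 = 0.296; P(Y=c | X=d) = 0.071/0.296 = 0.2399.
P(X=c) = 0.062 + 0.125 + 0.099 + 0.048 = 0.334; P(Y=c | X=c) = 0.099/0.334 = 0.2964.
Difference = -0.057.

-0.057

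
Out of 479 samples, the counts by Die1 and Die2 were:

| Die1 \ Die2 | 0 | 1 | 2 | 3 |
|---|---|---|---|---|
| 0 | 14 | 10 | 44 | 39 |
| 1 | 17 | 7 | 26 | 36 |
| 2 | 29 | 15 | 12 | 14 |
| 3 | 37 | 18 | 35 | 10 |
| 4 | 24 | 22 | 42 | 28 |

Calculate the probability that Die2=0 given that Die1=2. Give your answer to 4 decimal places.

Total with Die1=2: 29 + 15 + 12 + 14 = 70.
P(Die2=0 | Die1=2) = 29/70 = 0.4143.

0.4143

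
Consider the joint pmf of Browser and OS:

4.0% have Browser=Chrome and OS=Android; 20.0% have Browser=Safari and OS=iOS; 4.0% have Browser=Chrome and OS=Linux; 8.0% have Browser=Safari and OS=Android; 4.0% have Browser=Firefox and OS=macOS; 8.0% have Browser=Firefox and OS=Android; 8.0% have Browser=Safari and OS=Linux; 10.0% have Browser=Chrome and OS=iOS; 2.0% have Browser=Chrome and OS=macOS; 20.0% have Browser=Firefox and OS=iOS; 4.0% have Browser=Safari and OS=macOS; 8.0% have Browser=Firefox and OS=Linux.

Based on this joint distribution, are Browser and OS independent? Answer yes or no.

yes

Every cell satisfies P(Browser,OS) = P(Browser)·P(OS). For instance P(Browser=Firefox) = 0.400, P(OS=iOS) = 0.500, and 0.400×0.500 = 0.200 matches the joint entry. So Browser and OS are independent.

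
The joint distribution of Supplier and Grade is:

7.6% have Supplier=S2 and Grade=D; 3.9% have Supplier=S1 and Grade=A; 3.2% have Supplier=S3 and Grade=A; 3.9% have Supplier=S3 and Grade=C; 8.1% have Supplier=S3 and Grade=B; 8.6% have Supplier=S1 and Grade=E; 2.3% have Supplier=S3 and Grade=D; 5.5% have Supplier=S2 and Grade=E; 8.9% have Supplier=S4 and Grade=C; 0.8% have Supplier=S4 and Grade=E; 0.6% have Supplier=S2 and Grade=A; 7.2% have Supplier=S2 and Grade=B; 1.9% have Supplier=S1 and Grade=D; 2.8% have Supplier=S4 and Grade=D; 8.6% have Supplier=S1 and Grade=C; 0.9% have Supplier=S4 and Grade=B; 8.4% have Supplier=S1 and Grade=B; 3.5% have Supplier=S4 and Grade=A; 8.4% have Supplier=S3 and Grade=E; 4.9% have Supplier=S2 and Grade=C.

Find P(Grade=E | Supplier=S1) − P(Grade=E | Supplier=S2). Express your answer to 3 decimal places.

0.061

P(Supplier=S1) = 0.039 + 0.084 + 0.086 + 0.019 + 0.086 = 0.314; P(Grade=E | Supplier=S1) = 0.086/0.314 = 0.2739.
P(Supplier=S2) = 0.006 + 0.072 + 0.049 + 0.076 + 0.055 = 0.258; P(Grade=E | Supplier=S2) = 0.055/0.258 = 0.2132.
Difference = 0.061.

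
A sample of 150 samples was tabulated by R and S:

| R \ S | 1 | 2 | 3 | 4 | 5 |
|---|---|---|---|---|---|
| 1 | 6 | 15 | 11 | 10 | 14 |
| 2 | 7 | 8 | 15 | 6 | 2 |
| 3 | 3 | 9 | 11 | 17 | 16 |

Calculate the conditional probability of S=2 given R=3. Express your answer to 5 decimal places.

Total with R=3: 3 + 9 + 11 + 17 + 16 = 56.
P(S=2 | R=3) = 9/56 = 0.16071.

0.16071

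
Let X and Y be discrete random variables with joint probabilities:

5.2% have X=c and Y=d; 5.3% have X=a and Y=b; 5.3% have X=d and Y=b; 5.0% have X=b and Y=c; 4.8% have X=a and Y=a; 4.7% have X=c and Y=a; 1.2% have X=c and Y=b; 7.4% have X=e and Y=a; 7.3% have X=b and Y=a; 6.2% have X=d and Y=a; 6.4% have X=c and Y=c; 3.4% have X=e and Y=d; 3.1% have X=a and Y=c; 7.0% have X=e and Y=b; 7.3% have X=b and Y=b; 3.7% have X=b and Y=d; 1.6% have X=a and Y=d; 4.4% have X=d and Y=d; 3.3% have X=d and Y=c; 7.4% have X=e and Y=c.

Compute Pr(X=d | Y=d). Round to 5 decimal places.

P(Y=d) = 0.016 + 0.037 + 0.052 + 0.044 + 0.034 = 0.183.
P(X=d | Y=d) = 0.044/0.183 = 0.24044.

0.24044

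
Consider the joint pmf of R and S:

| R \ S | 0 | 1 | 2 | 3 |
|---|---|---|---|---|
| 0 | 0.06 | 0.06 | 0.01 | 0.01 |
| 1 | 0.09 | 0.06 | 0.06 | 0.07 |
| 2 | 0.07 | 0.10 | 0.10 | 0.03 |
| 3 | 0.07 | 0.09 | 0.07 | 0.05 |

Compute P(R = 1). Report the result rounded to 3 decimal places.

P(R=1) = 0.09 + 0.06 + 0.06 + 0.07 = 0.28.

0.280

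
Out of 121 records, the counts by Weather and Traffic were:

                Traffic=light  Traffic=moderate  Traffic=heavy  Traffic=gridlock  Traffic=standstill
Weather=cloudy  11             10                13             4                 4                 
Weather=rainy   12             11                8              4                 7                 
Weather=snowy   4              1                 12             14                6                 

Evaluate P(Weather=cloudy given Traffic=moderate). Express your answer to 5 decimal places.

Total with Traffic=moderate: 10 + 11 + 1 = 22.
P(Weather=cloudy | Traffic=moderate) = 10/22 = 0.45455.

0.45455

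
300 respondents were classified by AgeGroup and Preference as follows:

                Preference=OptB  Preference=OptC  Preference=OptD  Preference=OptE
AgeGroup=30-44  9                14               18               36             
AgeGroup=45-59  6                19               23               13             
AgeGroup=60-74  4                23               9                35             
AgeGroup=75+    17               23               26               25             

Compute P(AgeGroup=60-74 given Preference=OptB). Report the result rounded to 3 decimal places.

Total with Preference=OptB: 9 + 6 + 4 + 17 = 36.
P(AgeGroup=60-74 | Preference=OptB) = 4/36 = 0.111.

0.111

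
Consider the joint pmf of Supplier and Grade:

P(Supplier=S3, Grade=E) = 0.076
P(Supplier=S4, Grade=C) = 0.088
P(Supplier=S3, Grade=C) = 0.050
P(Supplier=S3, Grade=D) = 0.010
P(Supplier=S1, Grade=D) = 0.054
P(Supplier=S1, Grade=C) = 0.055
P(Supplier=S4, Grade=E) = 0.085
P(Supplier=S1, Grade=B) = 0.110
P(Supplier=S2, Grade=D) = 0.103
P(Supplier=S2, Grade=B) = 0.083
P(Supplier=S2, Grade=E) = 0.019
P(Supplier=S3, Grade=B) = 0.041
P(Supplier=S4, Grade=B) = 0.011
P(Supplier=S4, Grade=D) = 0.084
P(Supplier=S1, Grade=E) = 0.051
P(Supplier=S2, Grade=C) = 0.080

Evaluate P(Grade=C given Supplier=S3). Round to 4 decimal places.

0.2825

P(Supplier=S3) = 0.041 + 0.050 + 0.010 + 0.076 = 0.177.
P(Grade=C | Supplier=S3) = 0.050/0.177 = 0.2825.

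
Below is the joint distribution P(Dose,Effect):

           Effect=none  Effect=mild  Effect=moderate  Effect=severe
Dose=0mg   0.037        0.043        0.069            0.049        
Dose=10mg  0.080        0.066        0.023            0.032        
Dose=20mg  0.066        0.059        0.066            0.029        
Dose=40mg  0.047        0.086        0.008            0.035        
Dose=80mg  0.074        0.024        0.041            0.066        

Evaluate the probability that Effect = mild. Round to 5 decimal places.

0.27800

P(Effect=mild) = 0.043 + 0.066 + 0.059 + 0.086 + 0.024 = 0.278.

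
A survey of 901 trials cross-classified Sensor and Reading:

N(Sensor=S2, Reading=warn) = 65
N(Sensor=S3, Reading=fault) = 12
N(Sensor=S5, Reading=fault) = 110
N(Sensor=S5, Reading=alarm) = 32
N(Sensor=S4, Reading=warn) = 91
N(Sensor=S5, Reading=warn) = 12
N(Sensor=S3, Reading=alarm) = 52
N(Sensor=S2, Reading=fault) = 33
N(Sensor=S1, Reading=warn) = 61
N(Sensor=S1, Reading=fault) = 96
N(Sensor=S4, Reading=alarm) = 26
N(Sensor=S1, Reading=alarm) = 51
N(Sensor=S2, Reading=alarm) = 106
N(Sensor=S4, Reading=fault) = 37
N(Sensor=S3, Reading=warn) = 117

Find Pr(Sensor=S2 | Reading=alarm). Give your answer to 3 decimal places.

0.397

Total with Reading=alarm: 51 + 106 + 52 + 26 + 32 = 267.
P(Sensor=S2 | Reading=alarm) = 106/267 = 0.397.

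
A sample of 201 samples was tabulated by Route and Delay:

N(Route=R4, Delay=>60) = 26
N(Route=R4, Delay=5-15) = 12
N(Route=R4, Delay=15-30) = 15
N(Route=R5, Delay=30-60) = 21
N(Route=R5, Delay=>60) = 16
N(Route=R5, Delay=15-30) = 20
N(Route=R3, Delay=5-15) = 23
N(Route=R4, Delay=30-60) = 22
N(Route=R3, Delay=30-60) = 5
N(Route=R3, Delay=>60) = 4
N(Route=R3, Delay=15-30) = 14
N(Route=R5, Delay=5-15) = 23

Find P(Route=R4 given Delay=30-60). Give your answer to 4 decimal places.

Total with Delay=30-60: 5 + 22 + 21 = 48.
P(Route=R4 | Delay=30-60) = 22/48 = 0.4583.

0.4583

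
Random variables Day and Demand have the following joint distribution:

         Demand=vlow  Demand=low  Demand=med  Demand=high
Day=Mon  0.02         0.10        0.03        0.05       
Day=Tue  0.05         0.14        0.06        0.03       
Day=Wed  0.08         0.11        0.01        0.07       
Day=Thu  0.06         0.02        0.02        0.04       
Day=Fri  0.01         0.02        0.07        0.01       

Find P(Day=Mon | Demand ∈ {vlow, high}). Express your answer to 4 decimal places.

0.1667

P(Demand=vlow) = 0.02 + 0.05 + 0.08 + 0.06 + 0.01 = 0.22.
P(Demand=high) = 0.05 + 0.03 + 0.07 + 0.04 + 0.01 = 0.20.
P(Demand ∈ {vlow, high}) = 0.22 + 0.20 = 0.42; P(Day=Mon, Demand ∈ {vlow, high}) = 0.02 + 0.05 = 0.07.
P(Day=Mon | Demand ∈ {vlow, high}) = 0.07/0.42 = 0.1667.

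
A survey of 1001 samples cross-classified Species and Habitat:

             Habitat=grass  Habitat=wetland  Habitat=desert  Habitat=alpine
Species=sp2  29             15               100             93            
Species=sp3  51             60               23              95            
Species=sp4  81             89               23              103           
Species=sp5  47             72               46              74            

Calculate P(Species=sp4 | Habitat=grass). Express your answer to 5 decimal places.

Total with Habitat=grass: 29 + 51 + 81 + 47 = 208.
P(Species=sp4 | Habitat=grass) = 81/208 = 0.38942.

0.38942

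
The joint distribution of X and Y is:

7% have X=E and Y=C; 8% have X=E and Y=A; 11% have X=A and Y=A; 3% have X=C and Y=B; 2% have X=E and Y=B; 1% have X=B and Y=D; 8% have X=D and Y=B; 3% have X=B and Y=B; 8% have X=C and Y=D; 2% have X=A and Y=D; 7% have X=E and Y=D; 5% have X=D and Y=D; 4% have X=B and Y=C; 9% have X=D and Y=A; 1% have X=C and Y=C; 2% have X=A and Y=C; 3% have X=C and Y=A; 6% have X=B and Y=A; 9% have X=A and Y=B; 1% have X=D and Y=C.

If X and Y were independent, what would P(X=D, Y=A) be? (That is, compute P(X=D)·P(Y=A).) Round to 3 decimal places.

P(X=D) = 0.09 + 0.08 + 0.01 + 0.05 = 0.23.
P(Y=A) = 0.11 + 0.06 + 0.03 + 0.09 + 0.08 = 0.37.
Product: 0.23 × 0.37 = 0.085.

0.085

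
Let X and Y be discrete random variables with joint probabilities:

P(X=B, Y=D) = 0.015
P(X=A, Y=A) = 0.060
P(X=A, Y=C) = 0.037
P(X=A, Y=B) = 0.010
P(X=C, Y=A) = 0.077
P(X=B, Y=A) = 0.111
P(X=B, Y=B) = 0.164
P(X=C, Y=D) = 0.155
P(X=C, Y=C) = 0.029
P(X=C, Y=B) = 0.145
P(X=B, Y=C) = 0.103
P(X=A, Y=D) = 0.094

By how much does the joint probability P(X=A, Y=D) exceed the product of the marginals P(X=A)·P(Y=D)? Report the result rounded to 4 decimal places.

0.0409

P(X=A) = 0.060 + 0.010 + 0.037 + 0.094 = 0.201.
P(Y=D) = 0.094 + 0.015 + 0.155 = 0.264.
P(X=A, Y=D) − P(X=A)P(Y=D) = 0.094 − 0.201×0.264 = 0.0409.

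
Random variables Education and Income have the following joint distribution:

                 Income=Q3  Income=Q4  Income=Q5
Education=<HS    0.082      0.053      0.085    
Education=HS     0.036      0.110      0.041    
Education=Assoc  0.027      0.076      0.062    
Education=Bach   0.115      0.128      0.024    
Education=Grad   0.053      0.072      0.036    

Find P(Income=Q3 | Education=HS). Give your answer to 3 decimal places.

P(Education=HS) = 0.036 + 0.110 + 0.041 = 0.187.
P(Income=Q3 | Education=HS) = 0.036/0.187 = 0.193.

0.193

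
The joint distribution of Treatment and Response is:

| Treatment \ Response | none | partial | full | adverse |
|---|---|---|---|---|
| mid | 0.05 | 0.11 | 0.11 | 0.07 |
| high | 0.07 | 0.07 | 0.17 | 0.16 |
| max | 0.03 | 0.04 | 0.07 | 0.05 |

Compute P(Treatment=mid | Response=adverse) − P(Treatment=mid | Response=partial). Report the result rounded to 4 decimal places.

-0.2500

P(Response=adverse) = 0.07 + 0.16 + 0.05 = 0.28; P(Treatment=mid | Response=adverse) = 0.07/0.28 = 0.25000.
P(Response=partial) = 0.11 + 0.07 + 0.04 = 0.22; P(Treatment=mid | Response=partial) = 0.11/0.22 = 0.50000.
Difference = -0.2500.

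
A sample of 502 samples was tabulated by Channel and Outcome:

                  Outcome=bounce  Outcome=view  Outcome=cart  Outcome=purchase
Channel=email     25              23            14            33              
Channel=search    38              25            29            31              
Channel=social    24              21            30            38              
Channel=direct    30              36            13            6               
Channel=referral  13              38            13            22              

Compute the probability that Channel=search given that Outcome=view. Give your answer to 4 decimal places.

0.1748

Total with Outcome=view: 23 + 25 + 21 + 36 + 38 = 143.
P(Channel=search | Outcome=view) = 25/143 = 0.1748.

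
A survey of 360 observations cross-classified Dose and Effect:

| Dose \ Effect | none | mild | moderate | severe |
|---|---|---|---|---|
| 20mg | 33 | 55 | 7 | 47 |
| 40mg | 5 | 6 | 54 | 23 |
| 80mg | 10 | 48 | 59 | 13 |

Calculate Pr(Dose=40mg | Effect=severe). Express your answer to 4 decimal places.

Total with Effect=severe: 47 + 23 + 13 = 83.
P(Dose=40mg | Effect=severe) = 23/83 = 0.2771.

0.2771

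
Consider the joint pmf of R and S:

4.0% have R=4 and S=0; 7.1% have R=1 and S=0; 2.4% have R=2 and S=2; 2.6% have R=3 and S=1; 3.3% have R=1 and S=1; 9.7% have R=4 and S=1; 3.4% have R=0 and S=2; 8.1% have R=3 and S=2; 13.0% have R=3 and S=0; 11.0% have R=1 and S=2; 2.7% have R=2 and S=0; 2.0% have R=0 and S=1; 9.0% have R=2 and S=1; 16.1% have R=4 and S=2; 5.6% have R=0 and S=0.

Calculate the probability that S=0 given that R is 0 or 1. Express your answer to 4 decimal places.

0.3920

P(R=0) = 0.056 + 0.020 + 0.034 = 0.110.
P(R=1) = 0.071 + 0.033 + 0.110 = 0.214.
P(R ∈ {0, 1}) = 0.110 + 0.214 = 0.324; P(S=0, R ∈ {0, 1}) = 0.056 + 0.071 = 0.127.
P(S=0 | R ∈ {0, 1}) = 0.127/0.324 = 0.3920.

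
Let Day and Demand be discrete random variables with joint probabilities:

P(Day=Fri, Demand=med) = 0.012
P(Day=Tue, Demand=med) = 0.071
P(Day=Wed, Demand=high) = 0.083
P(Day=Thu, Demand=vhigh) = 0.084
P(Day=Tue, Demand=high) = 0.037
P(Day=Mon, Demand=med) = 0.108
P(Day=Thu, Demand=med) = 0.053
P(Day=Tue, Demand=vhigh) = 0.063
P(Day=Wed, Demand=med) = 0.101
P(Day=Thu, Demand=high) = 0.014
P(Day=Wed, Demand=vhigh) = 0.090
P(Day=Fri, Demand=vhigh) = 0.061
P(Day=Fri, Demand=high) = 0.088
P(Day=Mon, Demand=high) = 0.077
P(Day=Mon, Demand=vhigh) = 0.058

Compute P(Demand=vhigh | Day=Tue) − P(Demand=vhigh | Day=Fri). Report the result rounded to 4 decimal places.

-0.0105

P(Day=Tue) = 0.071 + 0.037 + 0.063 = 0.171; P(Demand=vhigh | Day=Tue) = 0.063/0.171 = 0.36842.
P(Day=Fri) = 0.012 + 0.088 + 0.061 = 0.161; P(Demand=vhigh | Day=Fri) = 0.061/0.161 = 0.37888.
Difference = -0.0105.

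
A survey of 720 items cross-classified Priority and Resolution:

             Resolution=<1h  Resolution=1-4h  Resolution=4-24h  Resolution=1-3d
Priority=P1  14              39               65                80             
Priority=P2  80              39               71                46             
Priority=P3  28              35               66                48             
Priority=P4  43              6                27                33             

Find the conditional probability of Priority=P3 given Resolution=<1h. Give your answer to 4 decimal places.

Total with Resolution=<1h: 14 + 80 + 28 + 43 = 165.
P(Priority=P3 | Resolution=<1h) = 28/165 = 0.1697.

0.1697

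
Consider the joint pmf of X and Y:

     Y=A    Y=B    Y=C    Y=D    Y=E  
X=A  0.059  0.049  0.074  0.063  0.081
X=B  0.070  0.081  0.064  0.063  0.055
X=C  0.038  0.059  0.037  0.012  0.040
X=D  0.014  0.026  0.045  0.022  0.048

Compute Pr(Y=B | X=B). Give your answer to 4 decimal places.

P(X=B) = 0.070 + 0.081 + 0.064 + 0.063 + 0.055 = 0.333.
P(Y=B | X=B) = 0.081/0.333 = 0.2432.

0.2432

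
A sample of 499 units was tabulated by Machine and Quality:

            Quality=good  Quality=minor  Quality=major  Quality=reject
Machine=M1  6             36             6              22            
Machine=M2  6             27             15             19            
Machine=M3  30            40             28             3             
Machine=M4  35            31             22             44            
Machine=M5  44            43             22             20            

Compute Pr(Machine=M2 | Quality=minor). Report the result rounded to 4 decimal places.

Total with Quality=minor: 36 + 27 + 40 + 31 + 43 = 177.
P(Machine=M2 | Quality=minor) = 27/177 = 0.1525.

0.1525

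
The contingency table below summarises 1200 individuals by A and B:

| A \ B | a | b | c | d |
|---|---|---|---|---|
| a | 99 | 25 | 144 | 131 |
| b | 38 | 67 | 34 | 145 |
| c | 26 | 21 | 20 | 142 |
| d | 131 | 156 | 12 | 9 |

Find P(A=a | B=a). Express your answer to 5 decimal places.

0.33673

Total with B=a: 99 + 38 + 26 + 131 = 294.
P(A=a | B=a) = 99/294 = 0.33673.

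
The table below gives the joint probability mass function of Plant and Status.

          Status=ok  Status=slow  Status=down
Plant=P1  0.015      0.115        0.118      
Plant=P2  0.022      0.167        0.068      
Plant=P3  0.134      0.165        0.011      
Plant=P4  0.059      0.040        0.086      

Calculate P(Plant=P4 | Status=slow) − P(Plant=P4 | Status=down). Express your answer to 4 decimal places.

-0.2218

P(Status=slow) = 0.115 + 0.167 + 0.165 + 0.040 = 0.487; P(Plant=P4 | Status=slow) = 0.040/0.487 = 0.08214.
P(Status=down) = 0.118 + 0.068 + 0.011 + 0.086 = 0.283; P(Plant=P4 | Status=down) = 0.086/0.283 = 0.30389.
Difference = -0.2218.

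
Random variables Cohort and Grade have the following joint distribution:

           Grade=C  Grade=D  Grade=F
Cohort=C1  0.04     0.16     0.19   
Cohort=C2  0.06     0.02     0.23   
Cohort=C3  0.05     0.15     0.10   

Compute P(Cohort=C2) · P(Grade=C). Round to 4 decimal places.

P(Cohort=C2) = 0.06 + 0.02 + 0.23 = 0.31.
P(Grade=C) = 0.04 + 0.06 + 0.05 = 0.15.
Product: 0.31 × 0.15 = 0.0465.

0.0465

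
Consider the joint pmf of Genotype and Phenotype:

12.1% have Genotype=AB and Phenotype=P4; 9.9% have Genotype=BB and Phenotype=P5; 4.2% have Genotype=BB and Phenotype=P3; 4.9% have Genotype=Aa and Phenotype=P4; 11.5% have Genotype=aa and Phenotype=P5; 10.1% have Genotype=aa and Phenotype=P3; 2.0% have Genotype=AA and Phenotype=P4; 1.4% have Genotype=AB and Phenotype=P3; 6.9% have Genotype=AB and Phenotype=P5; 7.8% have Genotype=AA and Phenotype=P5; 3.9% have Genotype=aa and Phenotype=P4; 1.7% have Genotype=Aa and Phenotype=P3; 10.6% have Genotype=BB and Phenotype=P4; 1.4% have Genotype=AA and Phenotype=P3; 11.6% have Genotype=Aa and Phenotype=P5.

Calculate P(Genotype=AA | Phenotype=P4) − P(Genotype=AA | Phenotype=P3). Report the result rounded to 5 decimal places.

-0.01477

P(Phenotype=P4) = 0.020 + 0.049 + 0.039 + 0.121 + 0.106 = 0.335; P(Genotype=AA | Phenotype=P4) = 0.020/0.335 = 0.059701.
P(Phenotype=P3) = 0.014 + 0.017 + 0.101 + 0.014 + 0.042 = 0.188; P(Genotype=AA | Phenotype=P3) = 0.014/0.188 = 0.074468.
Difference = -0.01477.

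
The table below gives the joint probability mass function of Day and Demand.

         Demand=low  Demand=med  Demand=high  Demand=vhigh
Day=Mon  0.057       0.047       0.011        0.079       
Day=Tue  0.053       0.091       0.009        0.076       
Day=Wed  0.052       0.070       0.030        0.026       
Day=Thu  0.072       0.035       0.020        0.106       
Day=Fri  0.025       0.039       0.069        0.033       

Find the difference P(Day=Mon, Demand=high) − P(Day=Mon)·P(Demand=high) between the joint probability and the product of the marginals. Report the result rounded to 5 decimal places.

-0.01597

P(Day=Mon) = 0.057 + 0.047 + 0.011 + 0.079 = 0.194.
P(Demand=high) = 0.011 + 0.009 + 0.030 + 0.020 + 0.069 = 0.139.
P(Day=Mon, Demand=high) − P(Day=Mon)P(Demand=high) = 0.011 − 0.194×0.139 = -0.01597.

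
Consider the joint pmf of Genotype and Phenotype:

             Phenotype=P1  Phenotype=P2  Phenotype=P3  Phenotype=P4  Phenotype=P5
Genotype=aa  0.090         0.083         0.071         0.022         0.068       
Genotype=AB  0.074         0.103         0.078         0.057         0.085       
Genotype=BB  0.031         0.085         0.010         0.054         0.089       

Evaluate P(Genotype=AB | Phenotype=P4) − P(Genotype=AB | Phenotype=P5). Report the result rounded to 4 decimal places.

P(Phenotype=P4) = 0.022 + 0.057 + 0.054 = 0.133; P(Genotype=AB | Phenotype=P4) = 0.057/0.133 = 0.42857.
P(Phenotype=P5) = 0.068 + 0.085 + 0.089 = 0.242; P(Genotype=AB | Phenotype=P5) = 0.085/0.242 = 0.35124.
Difference = 0.0773.

0.0773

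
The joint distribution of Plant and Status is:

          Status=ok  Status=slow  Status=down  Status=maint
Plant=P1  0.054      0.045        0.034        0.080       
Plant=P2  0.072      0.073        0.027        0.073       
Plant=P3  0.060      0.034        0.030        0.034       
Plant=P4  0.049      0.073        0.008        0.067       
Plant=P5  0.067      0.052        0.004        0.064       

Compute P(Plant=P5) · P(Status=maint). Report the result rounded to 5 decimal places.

0.05947

P(Plant=P5) = 0.067 + 0.052 + 0.004 + 0.064 = 0.187.
P(Status=maint) = 0.080 + 0.073 + 0.034 + 0.067 + 0.064 = 0.318.
Product: 0.187 × 0.318 = 0.05947.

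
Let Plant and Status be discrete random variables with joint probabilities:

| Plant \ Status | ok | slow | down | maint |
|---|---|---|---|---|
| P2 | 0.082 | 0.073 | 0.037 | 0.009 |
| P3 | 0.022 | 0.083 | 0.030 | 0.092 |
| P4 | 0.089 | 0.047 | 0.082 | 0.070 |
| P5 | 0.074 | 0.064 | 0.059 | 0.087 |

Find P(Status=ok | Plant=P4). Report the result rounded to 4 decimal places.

P(Plant=P4) = 0.089 + 0.047 + 0.082 + 0.070 = 0.288.
P(Status=ok | Plant=P4) = 0.089/0.288 = 0.3090.

0.3090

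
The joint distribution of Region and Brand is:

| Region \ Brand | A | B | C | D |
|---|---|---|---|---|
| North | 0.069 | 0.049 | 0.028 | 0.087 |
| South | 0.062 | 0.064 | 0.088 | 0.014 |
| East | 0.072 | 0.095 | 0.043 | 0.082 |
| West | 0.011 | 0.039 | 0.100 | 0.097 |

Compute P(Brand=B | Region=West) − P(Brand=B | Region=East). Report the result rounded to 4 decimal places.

P(Region=West) = 0.011 + 0.039 + 0.100 + 0.097 = 0.247; P(Brand=B | Region=West) = 0.039/0.247 = 0.15789.
P(Region=East) = 0.072 + 0.095 + 0.043 + 0.082 = 0.292; P(Brand=B | Region=East) = 0.095/0.292 = 0.32534.
Difference = -0.1674.

-0.1674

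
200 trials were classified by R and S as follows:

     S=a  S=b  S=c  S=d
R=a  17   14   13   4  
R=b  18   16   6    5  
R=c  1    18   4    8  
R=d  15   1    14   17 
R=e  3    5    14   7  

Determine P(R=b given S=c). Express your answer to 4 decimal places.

Total with S=c: 13 + 6 + 4 + 14 + 14 = 51.
P(R=b | S=c) = 6/51 = 0.1176.

0.1176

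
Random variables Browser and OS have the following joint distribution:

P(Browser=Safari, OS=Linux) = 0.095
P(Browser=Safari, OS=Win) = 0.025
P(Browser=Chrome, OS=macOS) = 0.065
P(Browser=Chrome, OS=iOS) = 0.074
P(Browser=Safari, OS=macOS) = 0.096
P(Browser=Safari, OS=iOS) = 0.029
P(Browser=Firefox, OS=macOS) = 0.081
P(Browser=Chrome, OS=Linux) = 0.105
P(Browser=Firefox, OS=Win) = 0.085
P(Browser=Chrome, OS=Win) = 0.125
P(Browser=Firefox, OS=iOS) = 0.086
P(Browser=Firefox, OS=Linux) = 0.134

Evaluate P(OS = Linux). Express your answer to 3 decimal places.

P(OS=Linux) = 0.105 + 0.134 + 0.095 = 0.334.

0.334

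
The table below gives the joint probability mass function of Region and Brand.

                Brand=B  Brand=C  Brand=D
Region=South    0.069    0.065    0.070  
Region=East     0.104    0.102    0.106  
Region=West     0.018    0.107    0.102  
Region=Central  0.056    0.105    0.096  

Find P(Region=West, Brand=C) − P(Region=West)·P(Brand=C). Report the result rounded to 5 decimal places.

P(Region=West) = 0.018 + 0.107 + 0.102 = 0.227.
P(Brand=C) = 0.065 + 0.102 + 0.107 + 0.105 = 0.379.
P(Region=West, Brand=C) − P(Region=West)P(Brand=C) = 0.107 − 0.227×0.379 = 0.02097.

0.02097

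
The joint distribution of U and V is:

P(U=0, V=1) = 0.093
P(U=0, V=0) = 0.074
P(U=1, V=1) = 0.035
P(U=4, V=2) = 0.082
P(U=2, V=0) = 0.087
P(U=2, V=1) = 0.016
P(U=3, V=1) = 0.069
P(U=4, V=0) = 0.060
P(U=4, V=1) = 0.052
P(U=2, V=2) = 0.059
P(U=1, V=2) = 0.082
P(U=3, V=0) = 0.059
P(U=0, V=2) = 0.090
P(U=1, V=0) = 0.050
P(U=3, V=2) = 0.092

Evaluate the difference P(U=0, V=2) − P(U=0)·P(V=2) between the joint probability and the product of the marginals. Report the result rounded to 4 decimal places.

P(U=0) = 0.074 + 0.093 + 0.090 = 0.257.
P(V=2) = 0.090 + 0.082 + 0.059 + 0.092 + 0.082 = 0.405.
P(U=0, V=2) − P(U=0)P(V=2) = 0.090 − 0.257×0.405 = -0.0141.

-0.0141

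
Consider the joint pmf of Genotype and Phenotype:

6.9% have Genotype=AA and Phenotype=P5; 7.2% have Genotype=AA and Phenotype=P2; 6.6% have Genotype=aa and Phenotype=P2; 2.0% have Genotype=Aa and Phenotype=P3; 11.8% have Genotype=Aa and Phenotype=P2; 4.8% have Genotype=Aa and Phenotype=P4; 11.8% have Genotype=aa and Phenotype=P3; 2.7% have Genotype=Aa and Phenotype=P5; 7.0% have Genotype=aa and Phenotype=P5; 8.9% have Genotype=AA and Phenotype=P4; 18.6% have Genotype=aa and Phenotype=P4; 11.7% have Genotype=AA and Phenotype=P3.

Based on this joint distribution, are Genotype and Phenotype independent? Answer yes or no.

no

P(Genotype=Aa) = 0.213 and P(Phenotype=P2) = 0.256, so their product is 0.05453, but P(Genotype=Aa, Phenotype=P2) = 0.118. Since these differ, Genotype and Phenotype are not independent.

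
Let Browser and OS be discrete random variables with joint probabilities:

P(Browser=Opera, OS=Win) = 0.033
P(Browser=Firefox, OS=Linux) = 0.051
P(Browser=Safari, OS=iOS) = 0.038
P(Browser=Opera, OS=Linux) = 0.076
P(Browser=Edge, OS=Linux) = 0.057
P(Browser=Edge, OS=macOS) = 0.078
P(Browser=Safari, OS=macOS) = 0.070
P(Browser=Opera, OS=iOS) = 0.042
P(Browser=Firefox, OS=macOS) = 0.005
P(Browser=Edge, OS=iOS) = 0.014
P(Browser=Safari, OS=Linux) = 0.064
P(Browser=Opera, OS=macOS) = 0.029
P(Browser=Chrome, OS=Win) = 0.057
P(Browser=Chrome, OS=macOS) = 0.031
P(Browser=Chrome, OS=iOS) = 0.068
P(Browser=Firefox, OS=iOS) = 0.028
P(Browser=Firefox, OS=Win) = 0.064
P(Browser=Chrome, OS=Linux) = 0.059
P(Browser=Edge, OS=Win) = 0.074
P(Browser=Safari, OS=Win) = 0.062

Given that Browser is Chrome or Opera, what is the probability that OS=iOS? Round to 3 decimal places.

P(Browser=Chrome) = 0.057 + 0.031 + 0.059 + 0.068 = 0.215.
P(Browser=Opera) = 0.033 + 0.029 + 0.076 + 0.042 = 0.180.
P(Browser ∈ {Chrome, Opera}) = 0.215 + 0.180 = 0.395; P(OS=iOS, Browser ∈ {Chrome, Opera}) = 0.068 + 0.042 = 0.110.
P(OS=iOS | Browser ∈ {Chrome, Opera}) = 0.110/0.395 = 0.278.

0.278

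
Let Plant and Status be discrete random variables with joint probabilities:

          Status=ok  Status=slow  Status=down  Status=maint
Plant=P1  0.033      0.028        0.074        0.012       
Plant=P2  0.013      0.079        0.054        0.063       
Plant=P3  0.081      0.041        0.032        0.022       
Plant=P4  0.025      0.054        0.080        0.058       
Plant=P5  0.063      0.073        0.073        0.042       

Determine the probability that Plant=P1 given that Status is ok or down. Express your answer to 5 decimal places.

0.20265

P(Status=ok) = 0.033 + 0.013 + 0.081 + 0.025 + 0.063 = 0.215.
P(Status=down) = 0.074 + 0.054 + 0.032 + 0.080 + 0.073 = 0.313.
P(Status ∈ {ok, down}) = 0.215 + 0.313 = 0.528; P(Plant=P1, Status ∈ {ok, down}) = 0.033 + 0.074 = 0.107.
P(Plant=P1 | Status ∈ {ok, down}) = 0.107/0.528 = 0.20265.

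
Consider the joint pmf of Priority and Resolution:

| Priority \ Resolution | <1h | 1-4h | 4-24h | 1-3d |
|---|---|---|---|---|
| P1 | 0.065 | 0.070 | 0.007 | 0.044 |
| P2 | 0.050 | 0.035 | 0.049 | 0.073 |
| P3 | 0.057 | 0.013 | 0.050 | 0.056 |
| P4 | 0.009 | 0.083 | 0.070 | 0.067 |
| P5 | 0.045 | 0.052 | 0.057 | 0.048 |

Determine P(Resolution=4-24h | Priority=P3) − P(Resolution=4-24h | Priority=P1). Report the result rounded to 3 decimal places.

0.246

P(Priority=P3) = 0.057 + 0.013 + 0.050 + 0.056 = 0.176; P(Resolution=4-24h | Priority=P3) = 0.050/0.176 = 0.2841.
P(Priority=P1) = 0.065 + 0.070 + 0.007 + 0.044 = 0.186; P(Resolution=4-24h | Priority=P1) = 0.007/0.186 = 0.0376.
Difference = 0.246.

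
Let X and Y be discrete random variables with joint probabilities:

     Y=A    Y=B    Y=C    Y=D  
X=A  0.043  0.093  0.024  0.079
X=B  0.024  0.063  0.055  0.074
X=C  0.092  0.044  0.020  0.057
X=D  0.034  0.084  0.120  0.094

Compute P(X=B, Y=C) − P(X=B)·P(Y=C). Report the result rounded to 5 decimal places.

0.00770

P(X=B) = 0.024 + 0.063 + 0.055 + 0.074 = 0.216.
P(Y=C) = 0.024 + 0.055 + 0.020 + 0.120 = 0.219.
P(X=B, Y=C) − P(X=B)P(Y=C) = 0.055 − 0.216×0.219 = 0.00770.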